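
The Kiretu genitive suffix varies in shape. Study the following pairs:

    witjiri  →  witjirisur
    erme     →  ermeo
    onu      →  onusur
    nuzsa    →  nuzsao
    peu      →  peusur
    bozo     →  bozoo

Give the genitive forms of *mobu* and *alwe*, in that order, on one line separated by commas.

The alternation tracks the last vowel of the stem — -sur when the last vowel of the stem is a high vowel (*witjiri*, *onu*, *peu*); -o when the last vowel of the stem is a non-high vowel (*erme*, *nuzsa*, *bozo*).
Since the last vowel of *mobu* is /u/ (a high vowel), it takes -sur, giving *mobusur*.
*alwe* — last vowel /e/ (a non-high vowel) → -o → *alweo*.

mobusur, alweo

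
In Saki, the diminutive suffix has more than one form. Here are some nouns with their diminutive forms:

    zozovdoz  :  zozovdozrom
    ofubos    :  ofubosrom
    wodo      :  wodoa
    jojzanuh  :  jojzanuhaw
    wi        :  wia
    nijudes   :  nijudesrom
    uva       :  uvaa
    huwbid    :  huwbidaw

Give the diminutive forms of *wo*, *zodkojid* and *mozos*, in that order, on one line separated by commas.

woa, zodkojidaw, mozosrom

The suffix is conditioned by the final sound: -rom when the stem ends in a sibilant (*zozovdoz*, *ofubos*, *nijudes*); -aw when the stem ends in a non-sibilant consonant (*jojzanuh*, *huwbid*); -a when the stem ends in a vowel (*wodo*, *wi*, *uva*).
*wo*: final sound = /o/, a vowel → -a → *woa*.
*zodkojid*: final sound = /d/, a non-sibilant consonant → -aw → *zodkojidaw*.
*mozos*: final sound = /s/, a sibilant → -rom → *mozosrom*.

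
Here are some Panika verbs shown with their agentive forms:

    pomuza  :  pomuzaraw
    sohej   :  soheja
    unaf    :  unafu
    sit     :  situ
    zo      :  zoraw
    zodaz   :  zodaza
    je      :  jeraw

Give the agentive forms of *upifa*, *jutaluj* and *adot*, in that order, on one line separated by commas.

The suffix is conditioned by the final sound: -u when the stem ends in a voiceless consonant (*unaf*, *sit*); -a when the stem ends in a voiced consonant (*sohej*, *zodaz*); -raw when the stem ends in a vowel (*pomuza*, *zo*, *je*).
*upifa*: final sound = /a/, a vowel → -raw → *upifaraw*.
*jutaluj* — final sound /j/ (a voiced consonant) → -a → *jutaluja*.
*adot*: final sound = /t/, a voiceless consonant → -u → *adotu*.

upifaraw, jutaluja, adotu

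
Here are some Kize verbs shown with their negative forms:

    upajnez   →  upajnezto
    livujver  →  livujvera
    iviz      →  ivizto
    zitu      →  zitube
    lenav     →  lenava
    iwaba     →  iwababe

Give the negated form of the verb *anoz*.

anozto

Looking at the final sound of each stem: -to when the stem ends in a sibilant (*upajnez*, *iviz*); -a when the stem ends in a non-sibilant consonant (*livujver*, *lenav*); -be when the stem ends in a vowel (*zitu*, *iwaba*).
*anoz* — final sound /z/ (a sibilant) → -to → *anozto*.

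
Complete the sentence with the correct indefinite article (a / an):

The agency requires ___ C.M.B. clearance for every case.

a

The indefinite article is chosen by the initial *sound* of the following word, not its spelling.
The initialism *C.M.B.* is read letter by letter; the first letter, C, is pronounced /siː/, which begins with a consonant sound.
So the article is *a*: The agency requires a C.M.B. clearance for every case.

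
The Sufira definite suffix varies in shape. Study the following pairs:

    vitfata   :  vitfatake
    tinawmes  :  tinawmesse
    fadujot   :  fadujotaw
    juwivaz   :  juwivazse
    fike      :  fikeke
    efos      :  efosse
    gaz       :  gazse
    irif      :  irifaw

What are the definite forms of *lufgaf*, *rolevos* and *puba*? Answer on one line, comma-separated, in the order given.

The suffix is conditioned by the final sound: -se when the stem ends in a sibilant (*tinawmes*, *juwivaz*, *efos*, *gaz*); -aw when the stem ends in a non-sibilant consonant (*fadujot*, *irif*); -ke when the stem ends in a vowel (*vitfata*, *fike*).
*lufgaf*: final sound = /f/, a non-sibilant consonant → -aw → *lufgafaw*.
The final sound of *rolevos* is /s/, which is a sibilant, so the suffix is -se, giving *rolevosse*.
The final sound of *puba* is /a/, which is a vowel, so the suffix is -ke, giving *pubake*.

lufgafaw, rolevosse, pubake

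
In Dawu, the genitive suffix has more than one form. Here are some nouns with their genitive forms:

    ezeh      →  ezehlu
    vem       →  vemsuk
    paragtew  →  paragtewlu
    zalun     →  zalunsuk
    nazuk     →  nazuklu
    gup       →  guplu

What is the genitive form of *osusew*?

osusewlu

The suffix is conditioned by the final consonant: -suk when the stem ends in a nasal (*vem*, *zalun*); -lu when the stem ends in a non-nasal consonant (*ezeh*, *paragtew*, *nazuk*, *gup*).
The final consonant of *osusew* is /w/, which is non-nasal, so the suffix is -lu, giving *osusewlu*.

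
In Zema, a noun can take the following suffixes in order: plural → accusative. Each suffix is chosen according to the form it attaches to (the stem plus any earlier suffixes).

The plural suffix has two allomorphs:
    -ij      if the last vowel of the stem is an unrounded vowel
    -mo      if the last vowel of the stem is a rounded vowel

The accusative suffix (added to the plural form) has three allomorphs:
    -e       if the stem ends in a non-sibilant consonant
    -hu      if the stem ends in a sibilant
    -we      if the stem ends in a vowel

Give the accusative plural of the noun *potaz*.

*potaz*: last vowel = /a/, an unrounded vowel → -ij → *potazij*.
Since the final sound of the plural form *potazij* is /j/ (a non-sibilant consonant), it takes -e, giving *potazije*.

potazije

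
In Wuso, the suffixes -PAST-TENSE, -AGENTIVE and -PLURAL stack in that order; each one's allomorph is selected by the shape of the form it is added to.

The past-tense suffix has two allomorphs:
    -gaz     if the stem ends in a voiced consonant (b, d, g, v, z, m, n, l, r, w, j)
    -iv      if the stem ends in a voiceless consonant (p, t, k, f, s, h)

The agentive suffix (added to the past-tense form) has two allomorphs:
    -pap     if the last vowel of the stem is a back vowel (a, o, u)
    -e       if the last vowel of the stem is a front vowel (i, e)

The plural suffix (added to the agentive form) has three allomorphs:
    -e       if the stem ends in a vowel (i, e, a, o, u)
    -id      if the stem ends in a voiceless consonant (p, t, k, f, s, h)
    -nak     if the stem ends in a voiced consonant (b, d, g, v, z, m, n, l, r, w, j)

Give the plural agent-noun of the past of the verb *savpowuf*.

*savpowuf*: final consonant = /f/, voiceless → -iv → *savpowufiv*.
The past-tense form *savpowufiv*: last vowel = /i/, a front vowel → -e → *savpowufive*.
Since the final sound of the agentive form *savpowufive* is /e/ (a vowel), it takes -e, giving *savpowufivee*.

savpowufivee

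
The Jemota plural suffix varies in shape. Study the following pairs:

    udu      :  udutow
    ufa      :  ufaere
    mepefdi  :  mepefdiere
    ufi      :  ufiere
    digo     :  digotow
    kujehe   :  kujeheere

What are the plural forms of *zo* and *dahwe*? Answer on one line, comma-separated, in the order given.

The alternation tracks the last vowel of the stem — -tow when the last vowel of the stem is a rounded vowel (*udu*, *digo*); -ere when the last vowel of the stem is an unrounded vowel (*ufa*, *mepefdi*, *ufi*, *kujehe*).
Since the last vowel of *zo* is /o/ (a rounded vowel), it takes -tow, giving *zotow*.
*dahwe*: last vowel = /e/, an unrounded vowel → -ere → *dahweere*.

zotow, dahweere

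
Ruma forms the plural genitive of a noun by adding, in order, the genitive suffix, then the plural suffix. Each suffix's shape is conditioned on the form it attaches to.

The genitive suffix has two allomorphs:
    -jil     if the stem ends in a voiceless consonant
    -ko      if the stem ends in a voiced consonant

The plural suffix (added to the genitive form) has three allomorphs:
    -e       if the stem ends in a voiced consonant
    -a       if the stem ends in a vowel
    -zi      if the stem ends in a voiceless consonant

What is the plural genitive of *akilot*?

The final consonant of *akilot* is /t/, which is voiceless, so the genitive suffix is -jil, giving *akilotjil*.
The genitive form *akilotjil* — final sound /l/ (a voiced consonant) → -e → *akilotjile*.

akilotjile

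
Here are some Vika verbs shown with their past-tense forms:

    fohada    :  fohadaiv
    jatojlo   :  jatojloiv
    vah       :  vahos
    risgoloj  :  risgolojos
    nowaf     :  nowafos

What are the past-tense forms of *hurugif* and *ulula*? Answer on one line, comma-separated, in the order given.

The suffix is conditioned by the final sound: -os when the stem ends in a consonant (*vah*, *risgoloj*, *nowaf*); -iv when the stem ends in a vowel (*fohada*, *jatojlo*).
Since the final sound of *hurugif* is /f/ (a consonant), it takes -os, giving *hurugifos*.
*ulula* — final sound /a/ (a vowel) → -iv → *ululaiv*.

hurugifos, ululaiv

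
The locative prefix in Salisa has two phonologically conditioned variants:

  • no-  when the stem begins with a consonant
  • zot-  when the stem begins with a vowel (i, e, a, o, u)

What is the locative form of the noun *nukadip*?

*nukadip* — first sound /n/ (a consonant) → no- → *nonukadip*.

nonukadip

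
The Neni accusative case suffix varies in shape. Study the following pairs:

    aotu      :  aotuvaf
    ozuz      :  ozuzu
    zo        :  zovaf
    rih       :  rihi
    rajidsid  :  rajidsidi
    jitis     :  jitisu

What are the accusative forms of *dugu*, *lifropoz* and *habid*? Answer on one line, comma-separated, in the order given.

Looking at the final sound of each stem: -u when the stem ends in a sibilant (*ozuz*, *jitis*); -i when the stem ends in a non-sibilant consonant (*rih*, *rajidsid*); -vaf when the stem ends in a vowel (*aotu*, *zo*).
*dugu* — final sound /u/ (a vowel) → -vaf → *duguvaf*.
*lifropoz* — final sound /z/ (a sibilant) → -u → *lifropozu*.
Since the final sound of *habid* is /d/ (a non-sibilant consonant), it takes -i, giving *habidi*.

duguvaf, lifropozu, habidi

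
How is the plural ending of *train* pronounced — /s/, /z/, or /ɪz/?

/z/

The stem *train* ends in a voiced non-sibilant sound.
The plural suffix surfaces as /ɪz/ after sibilants, /s/ after other voiceless consonants, and /z/ after other voiced sounds.
So the plural -s on *train* is pronounced /z/.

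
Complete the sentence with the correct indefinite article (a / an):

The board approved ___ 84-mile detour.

The indefinite article is chosen by the initial *sound* of the following word, not its spelling.
The number *84* is spoken "eighty-…", beginning with /ˈeɪti/ — a vowel sound.
So the article is *an*: The board approved an 84-mile detour.

an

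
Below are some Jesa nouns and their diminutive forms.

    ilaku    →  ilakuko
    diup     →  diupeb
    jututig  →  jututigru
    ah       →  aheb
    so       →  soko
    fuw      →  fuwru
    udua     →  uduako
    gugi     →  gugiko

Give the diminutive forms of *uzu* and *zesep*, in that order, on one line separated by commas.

uzuko, zesepeb

The alternation tracks the final sound of the stem — -eb when the stem ends in a voiceless consonant (*diup*, *ah*); -ru when the stem ends in a voiced consonant (*jututig*, *fuw*); -ko when the stem ends in a vowel (*ilaku*, *so*, *udua*, *gugi*).
Since the final sound of *uzu* is /u/ (a vowel), it takes -ko, giving *uzuko*.
*zesep* — final sound /p/ (a voiceless consonant) → -eb → *zesepeb*.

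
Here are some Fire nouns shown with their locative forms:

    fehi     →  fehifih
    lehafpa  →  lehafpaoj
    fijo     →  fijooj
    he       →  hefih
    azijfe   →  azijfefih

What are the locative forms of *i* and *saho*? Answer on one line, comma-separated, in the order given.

ifih, sahooj

Looking at the last vowel of each stem: -fih when the last vowel of the stem is a front vowel (*fehi*, *he*, *azijfe*); -oj when the last vowel of the stem is a back vowel (*lehafpa*, *fijo*).
The last vowel of *i* is /i/, which is a front vowel, so the suffix is -fih, giving *ifih*.
*saho*: last vowel = /o/, a back vowel → -oj → *sahooj*.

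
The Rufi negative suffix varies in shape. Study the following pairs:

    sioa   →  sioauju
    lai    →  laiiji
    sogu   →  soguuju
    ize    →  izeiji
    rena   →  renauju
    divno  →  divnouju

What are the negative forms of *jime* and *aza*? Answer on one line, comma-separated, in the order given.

jimeiji, azauju

The pattern is front/back vowel harmony: -iji when the last vowel of the stem is a front vowel (*lai*, *ize*); -uju when the last vowel of the stem is a back vowel (*sioa*, *sogu*, *rena*, *divno*).
*jime* — last vowel /e/ (a front vowel) → -iji → *jimeiji*.
Since the last vowel of *aza* is /a/ (a back vowel), it takes -uju, giving *azauju*.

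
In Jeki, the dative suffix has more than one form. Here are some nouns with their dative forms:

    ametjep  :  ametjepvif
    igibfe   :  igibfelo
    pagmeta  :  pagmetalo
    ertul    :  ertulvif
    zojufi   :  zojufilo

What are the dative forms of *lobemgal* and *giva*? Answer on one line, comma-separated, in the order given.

lobemgalvif, givalo

The suffix is conditioned by the final sound: -vif when the stem ends in a consonant (*ametjep*, *ertul*); -lo when the stem ends in a vowel (*igibfe*, *pagmeta*, *zojufi*).
Since the final sound of *lobemgal* is /l/ (a consonant), it takes -vif, giving *lobemgalvif*.
*giva* — final sound /a/ (a vowel) → -lo → *givalo*.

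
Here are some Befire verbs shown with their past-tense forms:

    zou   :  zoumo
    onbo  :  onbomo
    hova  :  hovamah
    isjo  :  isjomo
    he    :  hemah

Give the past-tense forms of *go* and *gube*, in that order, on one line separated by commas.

gomo, gubemah

The pattern is rounding harmony: -mo when the last vowel of the stem is a rounded vowel (*zou*, *onbo*, *isjo*); -mah when the last vowel of the stem is an unrounded vowel (*hova*, *he*).
The last vowel of *go* is /o/, which is a rounded vowel, so the suffix is -mo, giving *gomo*.
The last vowel of *gube* is /e/, which is an unrounded vowel, so the suffix is -mah, giving *gubemah*.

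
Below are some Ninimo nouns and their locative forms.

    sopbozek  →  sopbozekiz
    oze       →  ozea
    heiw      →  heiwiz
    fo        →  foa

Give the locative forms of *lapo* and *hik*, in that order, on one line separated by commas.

The suffix is conditioned by the final sound: -iz when the stem ends in a consonant (*sopbozek*, *heiw*); -a when the stem ends in a vowel (*oze*, *fo*).
The final sound of *lapo* is /o/, which is a vowel, so the suffix is -a, giving *lapoa*.
The final sound of *hik* is /k/, which is a consonant, so the suffix is -iz, giving *hikiz*.

lapoa, hikiz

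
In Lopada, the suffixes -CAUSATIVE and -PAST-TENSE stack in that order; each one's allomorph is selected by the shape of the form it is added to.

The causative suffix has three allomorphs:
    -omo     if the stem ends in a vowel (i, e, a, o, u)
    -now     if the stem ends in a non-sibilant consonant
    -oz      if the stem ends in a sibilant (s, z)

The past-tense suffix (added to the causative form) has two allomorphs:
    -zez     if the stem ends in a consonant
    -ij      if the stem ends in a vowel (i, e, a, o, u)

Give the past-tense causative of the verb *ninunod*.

ninunodnowzez

The final sound of *ninunod* is /d/, which is a non-sibilant consonant, so the causative suffix is -now, giving *ninunodnow*.
The final sound of the causative form *ninunodnow* is /w/, which is a consonant, so the past-tense suffix is -zez, giving *ninunodnowzez*.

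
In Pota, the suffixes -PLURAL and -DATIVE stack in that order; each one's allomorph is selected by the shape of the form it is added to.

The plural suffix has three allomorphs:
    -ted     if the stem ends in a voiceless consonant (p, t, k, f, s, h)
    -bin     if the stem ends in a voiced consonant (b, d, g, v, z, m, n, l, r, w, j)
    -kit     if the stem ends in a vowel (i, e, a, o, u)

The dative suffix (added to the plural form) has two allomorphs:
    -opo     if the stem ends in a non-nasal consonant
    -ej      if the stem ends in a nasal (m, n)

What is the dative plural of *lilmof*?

The final sound of *lilmof* is /f/, which is a voiceless consonant, so the plural suffix is -ted, giving *lilmofted*.
The plural form *lilmofted* — final consonant /d/ (non-nasal) → -opo → *lilmoftedopo*.

lilmoftedopo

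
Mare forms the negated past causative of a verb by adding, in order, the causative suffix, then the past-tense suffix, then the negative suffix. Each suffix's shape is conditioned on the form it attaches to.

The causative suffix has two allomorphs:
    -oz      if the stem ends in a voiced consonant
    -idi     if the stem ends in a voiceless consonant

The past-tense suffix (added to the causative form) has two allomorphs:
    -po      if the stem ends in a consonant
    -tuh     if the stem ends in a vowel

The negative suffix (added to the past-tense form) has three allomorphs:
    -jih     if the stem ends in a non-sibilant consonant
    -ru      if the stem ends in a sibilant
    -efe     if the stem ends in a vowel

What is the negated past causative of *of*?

*of* — final consonant /f/ (voiceless) → -idi → *ofidi*.
Since the final sound of the causative form *ofidi* is /i/ (a vowel), it takes -tuh, giving *ofidituh*.
The past-tense form *ofidituh* — final sound /h/ (a non-sibilant consonant) → -jih → *ofidituhjih*.

ofidituhjih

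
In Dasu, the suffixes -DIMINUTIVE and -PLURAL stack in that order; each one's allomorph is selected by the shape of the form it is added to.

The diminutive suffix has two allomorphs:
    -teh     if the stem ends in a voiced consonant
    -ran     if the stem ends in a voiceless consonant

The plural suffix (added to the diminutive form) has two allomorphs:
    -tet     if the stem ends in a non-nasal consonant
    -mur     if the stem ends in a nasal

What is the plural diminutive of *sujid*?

sujidtehtet

*sujid* — final consonant /d/ (voiced) → -teh → *sujidteh*.
Since the final consonant of the diminutive form *sujidteh* is /h/ (non-nasal), it takes -tet, giving *sujidtehtet*.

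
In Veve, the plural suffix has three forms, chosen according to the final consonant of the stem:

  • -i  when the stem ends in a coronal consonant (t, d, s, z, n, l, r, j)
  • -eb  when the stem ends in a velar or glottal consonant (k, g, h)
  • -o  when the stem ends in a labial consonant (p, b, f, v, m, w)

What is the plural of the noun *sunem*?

Since the final consonant of *sunem* is /m/ (labial), it takes -o, giving *sunemo*.

sunemo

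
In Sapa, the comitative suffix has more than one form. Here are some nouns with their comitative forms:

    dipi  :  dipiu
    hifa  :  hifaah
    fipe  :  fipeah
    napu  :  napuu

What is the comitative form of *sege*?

The alternation tracks the last vowel of the stem — -u when the last vowel of the stem is a high vowel (*dipi*, *napu*); -ah when the last vowel of the stem is a non-high vowel (*hifa*, *fipe*).
Since the last vowel of *sege* is /e/ (a non-high vowel), it takes -ah, giving *segeah*.

segeah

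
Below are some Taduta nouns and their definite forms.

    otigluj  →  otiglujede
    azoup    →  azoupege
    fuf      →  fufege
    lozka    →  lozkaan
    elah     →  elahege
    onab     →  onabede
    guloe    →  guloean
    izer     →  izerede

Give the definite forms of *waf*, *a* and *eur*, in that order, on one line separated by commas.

The pattern is voicing of the final sound: -ege when the stem ends in a voiceless consonant (*azoup*, *fuf*, *elah*); -ede when the stem ends in a voiced consonant (*otigluj*, *onab*, *izer*); -an when the stem ends in a vowel (*lozka*, *guloe*).
The final sound of *waf* is /f/, which is a voiceless consonant, so the suffix is -ege, giving *wafege*.
*a* — final sound /a/ (a vowel) → -an → *aan*.
The final sound of *eur* is /r/, which is a voiced consonant, so the suffix is -ede, giving *eurede*.

wafege, aan, eurede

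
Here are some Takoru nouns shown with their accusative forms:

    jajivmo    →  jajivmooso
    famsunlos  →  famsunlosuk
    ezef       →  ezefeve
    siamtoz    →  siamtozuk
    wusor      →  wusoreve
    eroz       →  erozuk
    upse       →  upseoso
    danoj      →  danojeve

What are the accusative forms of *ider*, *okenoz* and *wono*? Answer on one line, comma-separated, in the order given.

idereve, okenozuk, wonooso

Looking at the final sound of each stem: -uk when the stem ends in a sibilant (*famsunlos*, *siamtoz*, *eroz*); -eve when the stem ends in a non-sibilant consonant (*ezef*, *wusor*, *danoj*); -oso when the stem ends in a vowel (*jajivmo*, *upse*).
*ider*: final sound = /r/, a non-sibilant consonant → -eve → *idereve*.
*okenoz* — final sound /z/ (a sibilant) → -uk → *okenozuk*.
*wono*: final sound = /o/, a vowel → -oso → *wonooso*.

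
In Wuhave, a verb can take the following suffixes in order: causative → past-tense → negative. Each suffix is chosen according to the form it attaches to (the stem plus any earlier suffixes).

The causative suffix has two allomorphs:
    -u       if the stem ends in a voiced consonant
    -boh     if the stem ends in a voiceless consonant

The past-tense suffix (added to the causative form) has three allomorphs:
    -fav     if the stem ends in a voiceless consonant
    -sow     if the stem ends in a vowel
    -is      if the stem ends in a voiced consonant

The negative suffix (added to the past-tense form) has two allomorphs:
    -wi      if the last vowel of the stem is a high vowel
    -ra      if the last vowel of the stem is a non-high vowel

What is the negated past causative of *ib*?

ibusowra

*ib* — final consonant /b/ (voiced) → -u → *ibu*.
The causative form *ibu* — final sound /u/ (a vowel) → -sow → *ibusow*.
The last vowel of the past-tense form *ibusow* is /o/, which is a non-high vowel, so the negative suffix is -ra, giving *ibusowra*.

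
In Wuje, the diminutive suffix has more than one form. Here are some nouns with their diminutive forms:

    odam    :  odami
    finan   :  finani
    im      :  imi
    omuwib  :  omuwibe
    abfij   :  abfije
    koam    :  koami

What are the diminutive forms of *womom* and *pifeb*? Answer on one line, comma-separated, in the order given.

womomi, pifebe

Looking at the final consonant of each stem: -i when the stem ends in a nasal (*odam*, *finan*, *im*, *koam*); -e when the stem ends in a non-nasal consonant (*omuwib*, *abfij*).
The final consonant of *womom* is /m/, which is a nasal, so the suffix is -i, giving *womomi*.
*pifeb*: final consonant = /b/, non-nasal → -e → *pifebe*.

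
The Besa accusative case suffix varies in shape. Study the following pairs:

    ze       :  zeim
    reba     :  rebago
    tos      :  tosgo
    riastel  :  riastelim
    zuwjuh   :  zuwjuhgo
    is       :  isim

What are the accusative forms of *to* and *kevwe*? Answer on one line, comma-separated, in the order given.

The alternation tracks the last vowel of the stem — -im when the last vowel of the stem is a front vowel (*ze*, *riastel*, *is*); -go when the last vowel of the stem is a back vowel (*reba*, *tos*, *zuwjuh*).
The last vowel of *to* is /o/, which is a back vowel, so the suffix is -go, giving *togo*.
Since the last vowel of *kevwe* is /e/ (a front vowel), it takes -im, giving *kevweim*.

togo, kevweim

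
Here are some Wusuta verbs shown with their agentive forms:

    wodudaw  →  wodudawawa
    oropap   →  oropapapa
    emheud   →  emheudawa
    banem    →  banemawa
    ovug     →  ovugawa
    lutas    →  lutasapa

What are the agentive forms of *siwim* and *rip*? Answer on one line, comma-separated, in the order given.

The alternation tracks the final consonant of the stem — -apa when the stem ends in a voiceless consonant (*oropap*, *lutas*); -awa when the stem ends in a voiced consonant (*wodudaw*, *emheud*, *banem*, *ovug*).
*siwim* — final consonant /m/ (voiced) → -awa → *siwimawa*.
The final consonant of *rip* is /p/, which is voiceless, so the suffix is -apa, giving *ripapa*.

siwimawa, ripapa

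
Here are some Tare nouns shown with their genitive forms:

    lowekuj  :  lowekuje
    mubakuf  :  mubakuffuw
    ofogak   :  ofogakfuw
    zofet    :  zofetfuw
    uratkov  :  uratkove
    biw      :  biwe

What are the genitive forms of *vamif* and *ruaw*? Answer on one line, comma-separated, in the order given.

The pattern is voicing of the final consonant: -fuw when the stem ends in a voiceless consonant (*mubakuf*, *ofogak*, *zofet*); -e when the stem ends in a voiced consonant (*lowekuj*, *uratkov*, *biw*).
Since the final consonant of *vamif* is /f/ (voiceless), it takes -fuw, giving *vamiffuw*.
*ruaw* — final consonant /w/ (voiced) → -e → *ruawe*.

vamiffuw, ruawe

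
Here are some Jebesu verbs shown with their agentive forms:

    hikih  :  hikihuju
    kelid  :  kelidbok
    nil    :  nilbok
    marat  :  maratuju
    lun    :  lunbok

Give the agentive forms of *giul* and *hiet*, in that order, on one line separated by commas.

giulbok, hietuju

The alternation tracks the final consonant of the stem — -uju when the stem ends in a voiceless consonant (*hikih*, *marat*); -bok when the stem ends in a voiced consonant (*kelid*, *nil*, *lun*).
The final consonant of *giul* is /l/, which is voiced, so the suffix is -bok, giving *giulbok*.
The final consonant of *hiet* is /t/, which is voiceless, so the suffix is -uju, giving *hietuju*.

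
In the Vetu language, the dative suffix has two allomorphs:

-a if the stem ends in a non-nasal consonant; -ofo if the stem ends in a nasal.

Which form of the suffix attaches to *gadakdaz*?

Since the final consonant of *gadakdaz* is /z/ (non-nasal), it takes -a.

-a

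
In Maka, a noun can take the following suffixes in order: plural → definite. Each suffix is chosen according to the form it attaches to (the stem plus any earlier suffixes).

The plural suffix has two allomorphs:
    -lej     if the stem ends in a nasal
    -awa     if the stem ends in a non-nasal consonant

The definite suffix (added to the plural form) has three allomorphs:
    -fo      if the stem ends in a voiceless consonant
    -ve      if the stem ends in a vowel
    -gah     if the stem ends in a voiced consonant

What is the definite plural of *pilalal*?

pilalalawave

*pilalal* — final consonant /l/ (non-nasal) → -awa → *pilalalawa*.
The plural form *pilalalawa*: final sound = /a/, a vowel → -ve → *pilalalawave*.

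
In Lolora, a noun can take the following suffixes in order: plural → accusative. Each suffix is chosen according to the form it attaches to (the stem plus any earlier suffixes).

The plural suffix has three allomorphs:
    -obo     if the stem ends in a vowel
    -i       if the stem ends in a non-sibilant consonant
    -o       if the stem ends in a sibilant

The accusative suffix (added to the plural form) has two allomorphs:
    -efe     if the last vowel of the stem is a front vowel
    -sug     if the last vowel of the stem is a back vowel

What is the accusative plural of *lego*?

legoobosug

The final sound of *lego* is /o/, which is a vowel, so the plural suffix is -obo, giving *legoobo*.
The plural form *legoobo*: last vowel = /o/, a back vowel → -sug → *legoobosug*.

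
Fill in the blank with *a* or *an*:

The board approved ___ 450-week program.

The indefinite article is chosen by the initial *sound* of the following word, not its spelling.
The number *450* is spoken "four hundred …", beginning with /fɔr/ — a consonant sound.
So the article is *a*: The board approved a 450-week program.

a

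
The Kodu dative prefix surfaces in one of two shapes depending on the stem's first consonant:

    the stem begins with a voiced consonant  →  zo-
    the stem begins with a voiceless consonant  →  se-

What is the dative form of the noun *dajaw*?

zodajaw

The first consonant of *dajaw* is /d/, which is voiced, so the prefix is zo-, giving *zodajaw*.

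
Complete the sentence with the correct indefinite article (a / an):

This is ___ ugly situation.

an

The indefinite article is chosen by the initial *sound* of the following word, not its spelling.
*ugly* begins with the sound /ʌ/ (u pronounced /ʌ/) — a vowel sound.
So the article is *an*: This is an ugly situation.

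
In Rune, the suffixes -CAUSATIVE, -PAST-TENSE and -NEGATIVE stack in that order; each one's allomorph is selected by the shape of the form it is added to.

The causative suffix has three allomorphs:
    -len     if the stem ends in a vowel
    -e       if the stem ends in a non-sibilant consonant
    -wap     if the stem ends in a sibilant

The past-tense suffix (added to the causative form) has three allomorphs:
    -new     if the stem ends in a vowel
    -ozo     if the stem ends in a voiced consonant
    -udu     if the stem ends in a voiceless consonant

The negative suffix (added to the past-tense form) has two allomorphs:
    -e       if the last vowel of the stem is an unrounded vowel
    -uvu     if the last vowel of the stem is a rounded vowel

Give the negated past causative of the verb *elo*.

The final sound of *elo* is /o/, which is a vowel, so the causative suffix is -len, giving *elolen*.
The causative form *elolen*: final sound = /n/, a voiced consonant → -ozo → *elolenozo*.
The last vowel of the past-tense form *elolenozo* is /o/, which is a rounded vowel, so the negative suffix is -uvu, giving *elolenozouvu*.

elolenozouvu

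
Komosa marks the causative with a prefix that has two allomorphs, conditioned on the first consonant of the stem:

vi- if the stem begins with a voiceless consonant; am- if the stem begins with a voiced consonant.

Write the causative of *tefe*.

vitefe

The first consonant of *tefe* is /t/, which is voiceless, so the prefix is vi-, giving *vitefe*.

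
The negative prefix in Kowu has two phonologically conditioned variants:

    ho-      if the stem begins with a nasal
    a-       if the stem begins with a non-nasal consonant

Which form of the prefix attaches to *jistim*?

a-

*jistim* — first consonant /j/ (non-nasal) → a-.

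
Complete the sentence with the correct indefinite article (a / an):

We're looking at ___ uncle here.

an

The indefinite article is chosen by the initial *sound* of the following word, not its spelling.
*uncle* begins with the sound /ʌ/ (u pronounced /ʌ/) — a vowel sound.
So the article is *an*: We're looking at an uncle here.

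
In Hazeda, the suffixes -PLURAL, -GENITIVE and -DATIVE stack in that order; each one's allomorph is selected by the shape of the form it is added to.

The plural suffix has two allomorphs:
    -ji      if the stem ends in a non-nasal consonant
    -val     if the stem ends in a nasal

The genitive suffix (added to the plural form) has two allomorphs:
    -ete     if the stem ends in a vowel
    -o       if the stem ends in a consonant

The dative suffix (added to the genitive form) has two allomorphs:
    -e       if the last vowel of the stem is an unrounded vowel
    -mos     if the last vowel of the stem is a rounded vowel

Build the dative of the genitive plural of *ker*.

*ker*: final consonant = /r/, non-nasal → -ji → *kerji*.
The plural form *kerji*: final sound = /i/, a vowel → -ete → *kerjiete*.
Since the last vowel of the genitive form *kerjiete* is /e/ (an unrounded vowel), it takes -e, giving *kerjietee*.

kerjietee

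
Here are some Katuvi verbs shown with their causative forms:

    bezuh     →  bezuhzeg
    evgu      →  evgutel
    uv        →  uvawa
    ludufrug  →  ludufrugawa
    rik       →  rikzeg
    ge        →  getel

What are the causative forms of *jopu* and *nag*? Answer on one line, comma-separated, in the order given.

joputel, nagawa

Looking at the final sound of each stem: -zeg when the stem ends in a voiceless consonant (*bezuh*, *rik*); -awa when the stem ends in a voiced consonant (*uv*, *ludufrug*); -tel when the stem ends in a vowel (*evgu*, *ge*).
Since the final sound of *jopu* is /u/ (a vowel), it takes -tel, giving *joputel*.
Since the final sound of *nag* is /g/ (a voiced consonant), it takes -awa, giving *nagawa*.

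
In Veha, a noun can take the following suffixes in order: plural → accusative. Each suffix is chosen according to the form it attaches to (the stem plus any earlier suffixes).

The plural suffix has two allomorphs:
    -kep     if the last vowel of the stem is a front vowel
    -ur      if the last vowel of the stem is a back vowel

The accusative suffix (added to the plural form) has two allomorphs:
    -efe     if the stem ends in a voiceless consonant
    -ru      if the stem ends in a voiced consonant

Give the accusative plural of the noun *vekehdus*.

vekehdusurru

*vekehdus* — last vowel /u/ (a back vowel) → -ur → *vekehdusur*.
The final consonant of the plural form *vekehdusur* is /r/, which is voiced, so the accusative suffix is -ru, giving *vekehdusurru*.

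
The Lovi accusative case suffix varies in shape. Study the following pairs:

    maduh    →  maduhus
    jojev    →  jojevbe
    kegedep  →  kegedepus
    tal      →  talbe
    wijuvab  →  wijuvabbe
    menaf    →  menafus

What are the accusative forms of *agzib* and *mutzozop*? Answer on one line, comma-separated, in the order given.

The pattern is voicing of the final consonant: -us when the stem ends in a voiceless consonant (*maduh*, *kegedep*, *menaf*); -be when the stem ends in a voiced consonant (*jojev*, *tal*, *wijuvab*).
*agzib* — final consonant /b/ (voiced) → -be → *agzibbe*.
Since the final consonant of *mutzozop* is /p/ (voiceless), it takes -us, giving *mutzozopus*.

agzibbe, mutzozopus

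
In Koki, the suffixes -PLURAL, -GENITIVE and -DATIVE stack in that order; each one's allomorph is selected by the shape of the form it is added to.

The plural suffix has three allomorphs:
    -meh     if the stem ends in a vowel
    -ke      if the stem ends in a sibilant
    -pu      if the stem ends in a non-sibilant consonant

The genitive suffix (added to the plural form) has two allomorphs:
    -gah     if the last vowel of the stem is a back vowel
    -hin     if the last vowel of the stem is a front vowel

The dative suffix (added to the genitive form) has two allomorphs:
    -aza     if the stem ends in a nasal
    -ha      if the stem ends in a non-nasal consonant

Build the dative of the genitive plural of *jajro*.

jajromehhinaza

The final sound of *jajro* is /o/, which is a vowel, so the plural suffix is -meh, giving *jajromeh*.
Since the last vowel of the plural form *jajromeh* is /e/ (a front vowel), it takes -hin, giving *jajromehhin*.
The genitive form *jajromehhin*: final consonant = /n/, a nasal → -aza → *jajromehhinaza*.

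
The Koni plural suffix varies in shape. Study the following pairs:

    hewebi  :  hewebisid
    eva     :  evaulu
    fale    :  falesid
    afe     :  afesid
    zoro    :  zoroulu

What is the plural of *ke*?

kesid

Looking at the last vowel of each stem: -sid when the last vowel of the stem is a front vowel (*hewebi*, *fale*, *afe*); -ulu when the last vowel of the stem is a back vowel (*eva*, *zoro*).
*ke*: last vowel = /e/, a front vowel → -sid → *kesid*.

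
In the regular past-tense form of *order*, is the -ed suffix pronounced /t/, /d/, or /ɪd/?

The stem *order* ends in a voiced sound other than /d/.
The -ed suffix is realized as /ɪd/ after /t, d/; as /t/ after other voiceless consonants; and as /d/ after other voiced sounds.
So -ed on *order* is pronounced /d/.

/d/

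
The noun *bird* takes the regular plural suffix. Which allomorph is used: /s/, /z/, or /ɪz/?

/z/

The stem *bird* ends in a voiced non-sibilant sound.
The plural suffix surfaces as /ɪz/ after sibilants, /s/ after other voiceless consonants, and /z/ after other voiced sounds.
So the plural -s on *bird* is pronounced /z/.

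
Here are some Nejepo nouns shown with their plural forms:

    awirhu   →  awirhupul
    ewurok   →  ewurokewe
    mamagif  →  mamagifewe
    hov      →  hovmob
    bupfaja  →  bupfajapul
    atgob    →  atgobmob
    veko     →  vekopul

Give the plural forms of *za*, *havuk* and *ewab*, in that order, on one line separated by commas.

zapul, havukewe, ewabmob

Looking at the final sound of each stem: -ewe when the stem ends in a voiceless consonant (*ewurok*, *mamagif*); -mob when the stem ends in a voiced consonant (*hov*, *atgob*); -pul when the stem ends in a vowel (*awirhu*, *bupfaja*, *veko*).
*za*: final sound = /a/, a vowel → -pul → *zapul*.
The final sound of *havuk* is /k/, which is a voiceless consonant, so the suffix is -ewe, giving *havukewe*.
*ewab* — final sound /b/ (a voiced consonant) → -mob → *ewabmob*.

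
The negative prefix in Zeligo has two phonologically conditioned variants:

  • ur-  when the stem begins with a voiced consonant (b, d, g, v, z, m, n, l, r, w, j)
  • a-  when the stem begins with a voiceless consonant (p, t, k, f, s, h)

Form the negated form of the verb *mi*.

urmi

Since the first consonant of *mi* is /m/ (voiced), it takes ur-, giving *urmi*.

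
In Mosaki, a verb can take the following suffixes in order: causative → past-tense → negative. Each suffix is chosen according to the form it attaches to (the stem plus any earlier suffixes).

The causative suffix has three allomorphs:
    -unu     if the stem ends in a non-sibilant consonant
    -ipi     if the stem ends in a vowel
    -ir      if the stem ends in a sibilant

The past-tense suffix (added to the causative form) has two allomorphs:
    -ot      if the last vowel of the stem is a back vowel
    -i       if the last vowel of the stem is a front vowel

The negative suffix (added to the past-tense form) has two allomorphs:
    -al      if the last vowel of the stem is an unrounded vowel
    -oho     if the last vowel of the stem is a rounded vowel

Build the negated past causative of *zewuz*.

The final sound of *zewuz* is /z/, which is a sibilant, so the causative suffix is -ir, giving *zewuzir*.
Since the last vowel of the causative form *zewuzir* is /i/ (a front vowel), it takes -i, giving *zewuziri*.
The past-tense form *zewuziri*: last vowel = /i/, an unrounded vowel → -al → *zewuzirial*.

zewuzirial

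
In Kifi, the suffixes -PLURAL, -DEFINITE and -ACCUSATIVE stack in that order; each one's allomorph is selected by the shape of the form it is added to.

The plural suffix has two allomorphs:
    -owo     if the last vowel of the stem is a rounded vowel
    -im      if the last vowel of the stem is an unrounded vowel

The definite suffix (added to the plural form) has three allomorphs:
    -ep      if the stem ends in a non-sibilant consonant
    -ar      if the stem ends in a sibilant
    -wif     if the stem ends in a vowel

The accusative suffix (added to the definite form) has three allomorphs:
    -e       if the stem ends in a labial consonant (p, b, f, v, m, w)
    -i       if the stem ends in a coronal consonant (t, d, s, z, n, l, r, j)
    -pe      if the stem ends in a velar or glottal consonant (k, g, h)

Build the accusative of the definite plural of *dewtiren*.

dewtirenimepe

Since the last vowel of *dewtiren* is /e/ (an unrounded vowel), it takes -im, giving *dewtirenim*.
Since the final sound of the plural form *dewtirenim* is /m/ (a non-sibilant consonant), it takes -ep, giving *dewtirenimep*.
The final consonant of the definite form *dewtirenimep* is /p/, which is labial, so the accusative suffix is -e, giving *dewtirenimepe*.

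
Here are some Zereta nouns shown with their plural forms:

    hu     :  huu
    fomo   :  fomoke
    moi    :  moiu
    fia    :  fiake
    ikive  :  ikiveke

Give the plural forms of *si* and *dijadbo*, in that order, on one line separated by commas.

siu, dijadboke

The alternation tracks the last vowel of the stem — -u when the last vowel of the stem is a high vowel (*hu*, *moi*); -ke when the last vowel of the stem is a non-high vowel (*fomo*, *fia*, *ikive*).
*si*: last vowel = /i/, a high vowel → -u → *siu*.
*dijadbo* — last vowel /o/ (a non-high vowel) → -ke → *dijadboke*.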